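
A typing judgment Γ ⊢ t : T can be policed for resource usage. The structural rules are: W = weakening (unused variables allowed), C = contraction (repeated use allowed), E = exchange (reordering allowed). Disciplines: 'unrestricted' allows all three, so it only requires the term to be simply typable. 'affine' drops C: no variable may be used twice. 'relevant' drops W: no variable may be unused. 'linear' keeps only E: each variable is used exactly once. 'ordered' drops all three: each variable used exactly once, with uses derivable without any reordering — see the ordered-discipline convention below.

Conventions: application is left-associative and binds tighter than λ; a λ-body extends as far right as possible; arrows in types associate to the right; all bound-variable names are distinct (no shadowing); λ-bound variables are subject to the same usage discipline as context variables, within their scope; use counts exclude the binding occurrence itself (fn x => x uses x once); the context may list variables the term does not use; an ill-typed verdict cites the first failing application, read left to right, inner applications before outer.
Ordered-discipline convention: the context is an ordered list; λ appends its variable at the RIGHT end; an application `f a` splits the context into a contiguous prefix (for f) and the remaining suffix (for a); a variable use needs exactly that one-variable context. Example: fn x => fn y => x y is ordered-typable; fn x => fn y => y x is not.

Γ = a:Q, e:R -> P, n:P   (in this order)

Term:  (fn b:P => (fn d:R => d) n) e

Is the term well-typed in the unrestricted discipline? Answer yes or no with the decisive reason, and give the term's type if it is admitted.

no — fails simple typing
counts: a=0, e=1, n=1, b [bound]=0, d [bound]=1
uses in reading order: d, n, e
typing: ill-typed: an application expects R but receives P
summary: ordered ✗ | linear ✗ | affine ✗ | relevant ✗ | unrestricted ✗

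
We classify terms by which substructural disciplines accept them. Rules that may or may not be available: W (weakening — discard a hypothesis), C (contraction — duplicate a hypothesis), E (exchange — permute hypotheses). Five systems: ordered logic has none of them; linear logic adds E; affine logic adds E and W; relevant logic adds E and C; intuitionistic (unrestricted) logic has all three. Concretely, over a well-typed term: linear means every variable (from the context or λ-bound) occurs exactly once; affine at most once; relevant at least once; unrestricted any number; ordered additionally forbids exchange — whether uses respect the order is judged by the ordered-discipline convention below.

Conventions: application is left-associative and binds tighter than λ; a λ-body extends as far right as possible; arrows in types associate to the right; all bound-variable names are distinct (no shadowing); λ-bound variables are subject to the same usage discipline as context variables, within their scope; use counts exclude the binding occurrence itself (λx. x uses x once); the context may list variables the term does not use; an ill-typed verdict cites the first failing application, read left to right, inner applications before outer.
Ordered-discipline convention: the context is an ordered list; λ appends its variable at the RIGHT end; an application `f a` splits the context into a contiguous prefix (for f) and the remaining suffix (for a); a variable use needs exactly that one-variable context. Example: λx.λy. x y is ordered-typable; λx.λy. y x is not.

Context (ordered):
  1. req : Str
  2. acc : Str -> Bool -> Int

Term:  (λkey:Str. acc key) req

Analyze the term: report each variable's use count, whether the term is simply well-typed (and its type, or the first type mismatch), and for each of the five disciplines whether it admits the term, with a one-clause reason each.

variable uses: req ×1; acc ×1; key (λ-bound) ×1
order of uses: acc, key, req
typing: ✓ — Bool -> Int
ordered: ✗ — needs exchange: uses follow acc, key, req
linear: ✓ — single use per variable (req, acc, key)
affine: ✓ — no duplicate uses among req, acc, key
relevant: ✓ — every one of req, acc, key appears
unrestricted: ✓ — type-checks (Bool -> Int) and nothing is barred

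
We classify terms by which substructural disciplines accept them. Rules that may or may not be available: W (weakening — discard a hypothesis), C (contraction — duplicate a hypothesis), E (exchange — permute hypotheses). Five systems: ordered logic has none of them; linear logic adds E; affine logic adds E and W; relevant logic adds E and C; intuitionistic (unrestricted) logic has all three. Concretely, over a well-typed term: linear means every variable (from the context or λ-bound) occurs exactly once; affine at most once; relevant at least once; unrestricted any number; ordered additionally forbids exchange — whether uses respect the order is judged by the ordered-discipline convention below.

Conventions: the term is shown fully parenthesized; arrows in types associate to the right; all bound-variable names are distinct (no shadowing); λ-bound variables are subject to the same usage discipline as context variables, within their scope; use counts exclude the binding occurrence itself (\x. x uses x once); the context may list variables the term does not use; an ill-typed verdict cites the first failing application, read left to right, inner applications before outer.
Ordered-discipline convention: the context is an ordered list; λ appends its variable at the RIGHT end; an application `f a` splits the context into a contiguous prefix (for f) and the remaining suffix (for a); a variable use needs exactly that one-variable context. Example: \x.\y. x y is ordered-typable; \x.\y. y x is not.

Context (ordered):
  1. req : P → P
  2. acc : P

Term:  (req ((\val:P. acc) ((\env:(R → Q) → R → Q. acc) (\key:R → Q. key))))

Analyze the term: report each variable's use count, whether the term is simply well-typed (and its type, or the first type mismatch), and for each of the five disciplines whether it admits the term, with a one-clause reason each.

use counts: req ×1, acc ×2, val (λ-bound) ×0, env (λ-bound) ×0, key (λ-bound) ×1
uses in reading order: req, acc, acc, key
typing: well-typed — term : P
ordered: ✗, acc ×2 used more than once (contraction); val, env never used (weakening)
linear: ✗, acc ×2 used more than once (contraction); val, env never used (weakening)
affine: ✗, acc ×2 used more than once (contraction)
relevant: ✗, val, env never used (weakening)
unrestricted: ✓, simply typable at P; W, C, E all held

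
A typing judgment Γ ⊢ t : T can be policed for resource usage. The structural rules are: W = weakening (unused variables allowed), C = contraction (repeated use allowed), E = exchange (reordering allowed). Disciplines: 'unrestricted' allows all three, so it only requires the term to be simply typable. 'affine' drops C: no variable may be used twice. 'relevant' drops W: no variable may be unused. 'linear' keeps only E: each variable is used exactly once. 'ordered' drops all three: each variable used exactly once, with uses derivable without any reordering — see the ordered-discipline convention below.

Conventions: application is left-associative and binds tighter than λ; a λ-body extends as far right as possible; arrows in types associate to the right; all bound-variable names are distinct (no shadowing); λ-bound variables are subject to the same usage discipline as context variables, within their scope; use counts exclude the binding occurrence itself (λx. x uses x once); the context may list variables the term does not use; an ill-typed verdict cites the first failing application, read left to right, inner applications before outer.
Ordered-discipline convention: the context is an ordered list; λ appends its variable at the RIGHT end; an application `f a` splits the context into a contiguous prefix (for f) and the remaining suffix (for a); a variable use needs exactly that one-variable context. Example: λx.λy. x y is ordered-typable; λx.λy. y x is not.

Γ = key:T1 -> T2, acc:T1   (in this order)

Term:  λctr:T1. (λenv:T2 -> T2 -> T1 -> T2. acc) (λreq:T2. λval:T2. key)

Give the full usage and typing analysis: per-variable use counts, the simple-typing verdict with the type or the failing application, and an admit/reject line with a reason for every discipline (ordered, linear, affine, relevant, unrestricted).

use counts: key=1; acc=1; ctr (bound)=0; env (bound)=0; req (bound)=0; val (bound)=0
use order (left to right): acc, key
typing: ✓ — T1 -> T1
ordered: ✗, needs weakening: ctr, env, req, val unused
linear: ✗, needs weakening: ctr, env, req, val unused
affine: ✓, key, acc, ctr, env, req, val: no repeats, contraction unneeded
relevant: ✗, needs weakening: ctr, env, req, val unused
unrestricted: ✓, well-typed at T1 -> T1; no restrictions here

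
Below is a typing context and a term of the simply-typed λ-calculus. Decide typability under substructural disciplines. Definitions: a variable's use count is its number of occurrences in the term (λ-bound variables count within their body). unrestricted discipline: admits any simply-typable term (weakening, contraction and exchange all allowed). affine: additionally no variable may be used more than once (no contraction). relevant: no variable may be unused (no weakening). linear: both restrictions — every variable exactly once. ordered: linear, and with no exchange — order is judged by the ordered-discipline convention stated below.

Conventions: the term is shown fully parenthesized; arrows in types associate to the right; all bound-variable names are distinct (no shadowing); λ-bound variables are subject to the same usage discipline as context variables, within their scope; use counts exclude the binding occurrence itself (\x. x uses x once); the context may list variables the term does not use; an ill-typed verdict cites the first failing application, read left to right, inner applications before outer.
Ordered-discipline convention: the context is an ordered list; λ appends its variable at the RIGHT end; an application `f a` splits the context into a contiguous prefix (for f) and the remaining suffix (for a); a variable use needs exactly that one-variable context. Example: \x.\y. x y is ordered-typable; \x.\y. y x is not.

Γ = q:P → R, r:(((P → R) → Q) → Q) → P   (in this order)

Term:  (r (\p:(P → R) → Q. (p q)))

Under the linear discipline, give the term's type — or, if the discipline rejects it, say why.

term : P
usage: q=1, r=1, p (bound)=1
order of uses: r, p, q
typing: the term checks, with type P
per-discipline verdicts: ordered ✗ · linear ✓ · affine ✓ · relevant ✓ · unrestricted ✓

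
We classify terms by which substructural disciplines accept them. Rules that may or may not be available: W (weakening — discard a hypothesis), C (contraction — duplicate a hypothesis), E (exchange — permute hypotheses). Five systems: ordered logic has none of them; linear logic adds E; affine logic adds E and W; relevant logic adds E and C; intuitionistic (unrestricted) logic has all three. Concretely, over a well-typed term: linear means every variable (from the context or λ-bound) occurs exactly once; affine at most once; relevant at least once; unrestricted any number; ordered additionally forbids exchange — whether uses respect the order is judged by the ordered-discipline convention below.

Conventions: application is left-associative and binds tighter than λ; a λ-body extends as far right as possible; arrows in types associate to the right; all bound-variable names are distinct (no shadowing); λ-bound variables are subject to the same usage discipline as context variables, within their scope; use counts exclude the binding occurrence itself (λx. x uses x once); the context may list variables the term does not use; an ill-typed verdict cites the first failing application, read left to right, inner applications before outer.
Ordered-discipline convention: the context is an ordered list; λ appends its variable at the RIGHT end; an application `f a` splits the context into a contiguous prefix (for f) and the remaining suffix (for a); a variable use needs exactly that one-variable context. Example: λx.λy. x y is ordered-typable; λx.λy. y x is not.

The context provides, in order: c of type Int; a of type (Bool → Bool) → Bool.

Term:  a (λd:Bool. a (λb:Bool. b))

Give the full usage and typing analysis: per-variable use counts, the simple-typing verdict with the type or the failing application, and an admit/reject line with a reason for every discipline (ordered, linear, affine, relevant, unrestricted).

counts: c: 0×; a: 2×; d [bound]: 0×; b [bound]: 1×
left-to-right use order: a, a, b
typing: ✓ — Bool
ordered: ✗, a ×2 used more than once (contraction); needs weakening: c, d unused
linear: ✗, a ×2 used more than once (contraction); needs weakening: c, d unused
affine: ✗, a ×2 used more than once (contraction)
relevant: ✗, needs weakening: c, d unused
unrestricted: ✓, simply typable at Bool; W, C, E all held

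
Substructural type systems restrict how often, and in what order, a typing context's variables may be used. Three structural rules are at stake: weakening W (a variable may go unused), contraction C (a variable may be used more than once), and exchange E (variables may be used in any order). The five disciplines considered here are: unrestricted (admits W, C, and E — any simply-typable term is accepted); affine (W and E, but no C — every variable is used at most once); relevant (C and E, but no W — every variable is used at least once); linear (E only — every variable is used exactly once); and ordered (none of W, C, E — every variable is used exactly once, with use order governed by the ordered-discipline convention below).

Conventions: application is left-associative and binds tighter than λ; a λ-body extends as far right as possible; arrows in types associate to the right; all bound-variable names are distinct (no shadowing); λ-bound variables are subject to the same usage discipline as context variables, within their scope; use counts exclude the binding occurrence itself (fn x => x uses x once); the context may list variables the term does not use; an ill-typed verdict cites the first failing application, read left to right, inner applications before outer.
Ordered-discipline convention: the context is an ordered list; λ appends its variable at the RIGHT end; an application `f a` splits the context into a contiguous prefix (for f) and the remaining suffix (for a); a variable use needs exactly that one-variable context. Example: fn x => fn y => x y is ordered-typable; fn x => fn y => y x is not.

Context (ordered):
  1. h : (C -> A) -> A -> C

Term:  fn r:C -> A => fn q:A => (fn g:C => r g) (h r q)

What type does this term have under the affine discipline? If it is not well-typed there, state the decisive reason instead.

not well-typed under affine — repeated use of r ×2
use counts: h ×1, r (bound) ×2, q (bound) ×1, g (bound) ×1
order of uses: r, g, h, r, q
typing: ✓ — (C -> A) -> A -> A
summary: ordered ✗; linear ✗; affine ✗; relevant ✓; unrestricted ✓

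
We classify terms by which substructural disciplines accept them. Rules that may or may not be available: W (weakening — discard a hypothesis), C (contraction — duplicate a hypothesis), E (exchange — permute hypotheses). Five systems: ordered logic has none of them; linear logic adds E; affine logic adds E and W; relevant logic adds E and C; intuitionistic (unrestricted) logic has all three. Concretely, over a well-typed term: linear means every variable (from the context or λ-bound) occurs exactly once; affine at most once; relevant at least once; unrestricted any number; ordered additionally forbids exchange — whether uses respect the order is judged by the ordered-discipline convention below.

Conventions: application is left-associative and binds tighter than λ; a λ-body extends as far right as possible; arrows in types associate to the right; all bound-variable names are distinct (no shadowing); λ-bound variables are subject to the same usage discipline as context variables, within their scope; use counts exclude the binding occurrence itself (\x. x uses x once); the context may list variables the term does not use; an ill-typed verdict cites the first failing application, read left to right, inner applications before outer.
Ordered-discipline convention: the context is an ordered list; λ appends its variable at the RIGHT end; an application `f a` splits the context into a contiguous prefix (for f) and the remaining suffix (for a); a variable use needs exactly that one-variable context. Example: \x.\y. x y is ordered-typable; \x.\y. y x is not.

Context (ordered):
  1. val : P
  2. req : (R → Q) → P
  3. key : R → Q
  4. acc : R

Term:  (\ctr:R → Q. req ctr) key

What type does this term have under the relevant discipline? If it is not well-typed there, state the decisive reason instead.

not well-typed under relevant — needs weakening: val, acc unused
use counts: val: 0; req: 1; key: 1; acc: 0; ctr (λ-bound): 1
left-to-right use order: req, ctr, key
typing: well-typed — term : P
all disciplines: ordered ✗; linear ✗; affine ✓; relevant ✗; unrestricted ✓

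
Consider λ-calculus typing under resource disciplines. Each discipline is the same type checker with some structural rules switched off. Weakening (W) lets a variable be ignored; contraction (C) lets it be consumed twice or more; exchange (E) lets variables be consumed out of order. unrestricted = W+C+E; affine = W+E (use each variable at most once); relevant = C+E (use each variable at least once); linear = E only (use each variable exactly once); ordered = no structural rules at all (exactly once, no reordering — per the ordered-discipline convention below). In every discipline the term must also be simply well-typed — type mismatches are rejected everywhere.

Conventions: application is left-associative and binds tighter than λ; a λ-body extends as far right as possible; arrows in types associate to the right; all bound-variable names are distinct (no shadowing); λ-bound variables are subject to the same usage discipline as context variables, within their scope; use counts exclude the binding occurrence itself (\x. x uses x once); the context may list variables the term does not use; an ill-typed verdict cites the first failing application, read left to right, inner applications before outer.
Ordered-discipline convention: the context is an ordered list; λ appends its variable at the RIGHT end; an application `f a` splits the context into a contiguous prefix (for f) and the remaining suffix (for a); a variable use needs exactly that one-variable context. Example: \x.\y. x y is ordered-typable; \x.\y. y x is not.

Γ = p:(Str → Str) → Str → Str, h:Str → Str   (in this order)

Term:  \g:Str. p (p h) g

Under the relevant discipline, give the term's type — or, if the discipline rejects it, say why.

term : Str → Str
counts: p ×2, h ×1, g [bound] ×1
uses in reading order: p, p, h, g
typing: the term checks, with type Str → Str
summary: ordered ✗; linear ✗; affine ✗; relevant ✓; unrestricted ✓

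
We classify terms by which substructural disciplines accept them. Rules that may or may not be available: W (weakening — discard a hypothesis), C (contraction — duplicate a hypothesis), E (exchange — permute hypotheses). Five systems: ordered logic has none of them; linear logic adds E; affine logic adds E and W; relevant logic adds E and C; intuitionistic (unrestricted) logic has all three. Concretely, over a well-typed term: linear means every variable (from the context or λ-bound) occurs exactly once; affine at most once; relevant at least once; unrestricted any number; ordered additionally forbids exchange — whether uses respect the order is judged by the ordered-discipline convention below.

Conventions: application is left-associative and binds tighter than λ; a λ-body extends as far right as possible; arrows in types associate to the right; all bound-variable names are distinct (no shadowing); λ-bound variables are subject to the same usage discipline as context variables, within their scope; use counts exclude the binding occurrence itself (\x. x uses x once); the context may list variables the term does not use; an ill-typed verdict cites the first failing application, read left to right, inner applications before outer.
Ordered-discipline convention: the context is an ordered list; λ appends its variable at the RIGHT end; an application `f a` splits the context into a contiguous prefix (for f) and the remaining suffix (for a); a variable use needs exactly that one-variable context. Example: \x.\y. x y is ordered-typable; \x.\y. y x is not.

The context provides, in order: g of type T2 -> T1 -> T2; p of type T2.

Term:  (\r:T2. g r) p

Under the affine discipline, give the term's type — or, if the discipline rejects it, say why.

term : T1 -> T2
variable uses: g: 1×, p: 1×, r (bound): 1×
use order (left to right): g, r, p
typing: well-typed at T1 -> T2
all disciplines: ordered ✓, linear ✓, affine ✓, relevant ✓, unrestricted ✓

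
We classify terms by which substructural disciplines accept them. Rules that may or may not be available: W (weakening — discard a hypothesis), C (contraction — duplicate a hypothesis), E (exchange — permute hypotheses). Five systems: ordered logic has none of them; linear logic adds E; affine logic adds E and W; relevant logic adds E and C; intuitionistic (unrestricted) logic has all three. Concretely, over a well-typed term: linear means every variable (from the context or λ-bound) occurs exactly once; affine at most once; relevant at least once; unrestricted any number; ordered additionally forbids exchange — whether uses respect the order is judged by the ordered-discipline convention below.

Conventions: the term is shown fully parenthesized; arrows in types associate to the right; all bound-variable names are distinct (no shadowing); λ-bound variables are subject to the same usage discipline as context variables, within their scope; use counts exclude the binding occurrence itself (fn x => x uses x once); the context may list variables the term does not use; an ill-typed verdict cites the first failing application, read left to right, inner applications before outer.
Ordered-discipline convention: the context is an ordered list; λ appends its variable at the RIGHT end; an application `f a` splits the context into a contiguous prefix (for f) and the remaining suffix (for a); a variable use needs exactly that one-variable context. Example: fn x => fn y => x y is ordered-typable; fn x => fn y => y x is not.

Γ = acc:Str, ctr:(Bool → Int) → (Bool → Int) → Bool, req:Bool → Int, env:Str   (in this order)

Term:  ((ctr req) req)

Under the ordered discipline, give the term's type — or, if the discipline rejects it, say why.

not well-typed under ordered — req ×2 used more than once (contraction); unused: acc, env — weakening required
counts: acc=0; ctr=1; req=2; env=0
use order (left to right): ctr, req, req
typing: well-typed at Bool
all disciplines: ordered ✗ · linear ✗ · affine ✗ · relevant ✗ · unrestricted ✓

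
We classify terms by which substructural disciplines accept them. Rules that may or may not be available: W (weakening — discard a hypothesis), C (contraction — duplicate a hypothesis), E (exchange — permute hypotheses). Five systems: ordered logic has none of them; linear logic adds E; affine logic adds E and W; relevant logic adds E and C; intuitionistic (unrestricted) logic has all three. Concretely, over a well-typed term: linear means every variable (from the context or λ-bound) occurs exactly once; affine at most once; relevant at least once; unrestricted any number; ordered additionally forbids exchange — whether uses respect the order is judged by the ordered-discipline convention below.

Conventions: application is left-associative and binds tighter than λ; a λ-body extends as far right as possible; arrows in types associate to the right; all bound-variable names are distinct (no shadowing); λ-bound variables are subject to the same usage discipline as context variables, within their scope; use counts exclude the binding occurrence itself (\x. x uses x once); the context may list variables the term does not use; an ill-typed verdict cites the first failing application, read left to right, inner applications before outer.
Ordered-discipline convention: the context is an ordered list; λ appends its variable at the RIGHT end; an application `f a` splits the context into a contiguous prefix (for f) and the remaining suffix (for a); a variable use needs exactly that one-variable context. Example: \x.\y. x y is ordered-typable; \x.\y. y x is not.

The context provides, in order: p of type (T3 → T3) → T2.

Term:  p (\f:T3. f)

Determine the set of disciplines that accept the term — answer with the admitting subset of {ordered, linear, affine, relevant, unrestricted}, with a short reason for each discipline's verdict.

admitted by: ordered, linear, affine, relevant, unrestricted
variable uses: p: 1×; f (bound): 1×
use order (left to right): p, f
typing: well-typed — term : T2
ordered ✓ (p, f once each; derivable with no W/C/E)
linear ✓ (p, f: one use apiece)
affine ✓ (at most one use each (p, f))
relevant ✓ (none of p, f goes unused)
unrestricted ✓ (well-typed at T2; no restrictions here)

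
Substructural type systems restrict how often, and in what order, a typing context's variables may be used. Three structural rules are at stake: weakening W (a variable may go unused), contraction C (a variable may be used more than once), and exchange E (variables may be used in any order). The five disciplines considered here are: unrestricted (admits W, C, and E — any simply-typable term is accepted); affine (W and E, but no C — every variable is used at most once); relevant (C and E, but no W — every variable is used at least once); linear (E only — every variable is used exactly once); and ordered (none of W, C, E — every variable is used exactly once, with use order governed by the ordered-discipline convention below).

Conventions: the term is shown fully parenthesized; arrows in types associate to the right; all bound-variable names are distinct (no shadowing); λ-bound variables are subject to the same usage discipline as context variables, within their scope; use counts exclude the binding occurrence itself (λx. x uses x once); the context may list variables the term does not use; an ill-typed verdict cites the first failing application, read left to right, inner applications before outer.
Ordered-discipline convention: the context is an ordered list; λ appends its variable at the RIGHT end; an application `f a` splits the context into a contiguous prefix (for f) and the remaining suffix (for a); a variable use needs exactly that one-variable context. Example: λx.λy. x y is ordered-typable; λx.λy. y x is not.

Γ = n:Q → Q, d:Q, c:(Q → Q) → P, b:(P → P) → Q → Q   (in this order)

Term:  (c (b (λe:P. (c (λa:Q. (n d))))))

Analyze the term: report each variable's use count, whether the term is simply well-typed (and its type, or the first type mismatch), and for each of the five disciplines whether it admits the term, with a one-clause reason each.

variable uses: n=1; d=1; c=2; b=1; e (bound)=0; a (bound)=0
left-to-right use order: c, b, c, n, d
typing: well-typed at P
ordered: ✗ — repeated use of c ×2; e, a never used (weakening)
linear: ✗ — repeated use of c ×2; e, a never used (weakening)
affine: ✗ — repeated use of c ×2
relevant: ✗ — e, a never used (weakening)
unrestricted: ✓ — typability at P is all that's needed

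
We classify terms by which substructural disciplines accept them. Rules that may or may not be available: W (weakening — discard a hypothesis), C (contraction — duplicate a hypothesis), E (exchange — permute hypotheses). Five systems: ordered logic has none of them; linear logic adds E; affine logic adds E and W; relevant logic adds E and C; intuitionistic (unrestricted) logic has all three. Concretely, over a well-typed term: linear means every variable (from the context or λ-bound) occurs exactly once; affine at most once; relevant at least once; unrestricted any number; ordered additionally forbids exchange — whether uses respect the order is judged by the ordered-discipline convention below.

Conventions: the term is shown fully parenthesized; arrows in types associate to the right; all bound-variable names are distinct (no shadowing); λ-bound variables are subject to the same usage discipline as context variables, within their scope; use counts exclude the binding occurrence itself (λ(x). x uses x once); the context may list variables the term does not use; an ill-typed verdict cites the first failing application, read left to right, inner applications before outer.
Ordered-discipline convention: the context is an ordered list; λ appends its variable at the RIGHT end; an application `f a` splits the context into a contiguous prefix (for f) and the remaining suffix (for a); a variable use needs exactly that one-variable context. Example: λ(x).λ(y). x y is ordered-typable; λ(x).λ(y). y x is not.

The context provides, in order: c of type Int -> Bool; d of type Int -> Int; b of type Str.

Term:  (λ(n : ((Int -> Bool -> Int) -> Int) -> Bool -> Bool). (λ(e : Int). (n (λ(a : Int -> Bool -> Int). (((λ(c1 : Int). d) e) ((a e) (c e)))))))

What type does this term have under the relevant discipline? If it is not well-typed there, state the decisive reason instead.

not well-typed under relevant — b, c1 left unused
use counts: c: 1×, d: 1×, b: 0×, n [bound]: 1×, e [bound]: 3×, a [bound]: 1×, c1 [bound]: 0×
uses in reading order: n, d, e, a, e, c, e
typing: the term checks, with type (((Int -> Bool -> Int) -> Int) -> Bool -> Bool) -> Int -> Bool -> Bool
across the five disciplines: ordered ✗ · linear ✗ · affine ✗ · relevant ✗ · unrestricted ✓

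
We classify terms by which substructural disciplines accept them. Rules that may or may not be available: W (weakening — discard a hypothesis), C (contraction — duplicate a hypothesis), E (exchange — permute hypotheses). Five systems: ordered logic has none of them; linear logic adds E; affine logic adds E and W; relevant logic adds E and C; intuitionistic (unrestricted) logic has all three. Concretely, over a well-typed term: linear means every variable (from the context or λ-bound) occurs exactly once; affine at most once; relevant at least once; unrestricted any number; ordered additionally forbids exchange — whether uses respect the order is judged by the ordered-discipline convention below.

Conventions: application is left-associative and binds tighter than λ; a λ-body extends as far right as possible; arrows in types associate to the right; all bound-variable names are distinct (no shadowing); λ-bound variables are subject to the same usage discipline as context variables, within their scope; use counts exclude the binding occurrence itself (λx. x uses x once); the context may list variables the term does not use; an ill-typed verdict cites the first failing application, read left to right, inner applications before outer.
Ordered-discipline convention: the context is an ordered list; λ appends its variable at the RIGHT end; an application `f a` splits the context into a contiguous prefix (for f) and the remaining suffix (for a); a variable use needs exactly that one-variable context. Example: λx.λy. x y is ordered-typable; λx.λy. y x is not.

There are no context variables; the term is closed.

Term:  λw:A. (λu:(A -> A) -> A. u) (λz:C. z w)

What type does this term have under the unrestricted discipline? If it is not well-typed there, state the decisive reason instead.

not well-typed under unrestricted — not simply typable
counts: w (bound): 1; u (bound): 1; z (bound): 1
uses in reading order: u, z, w
typing: ill-typed: non-function type C applied to an argument
per-discipline verdicts: ordered ✗ | linear ✗ | affine ✗ | relevant ✗ | unrestricted ✗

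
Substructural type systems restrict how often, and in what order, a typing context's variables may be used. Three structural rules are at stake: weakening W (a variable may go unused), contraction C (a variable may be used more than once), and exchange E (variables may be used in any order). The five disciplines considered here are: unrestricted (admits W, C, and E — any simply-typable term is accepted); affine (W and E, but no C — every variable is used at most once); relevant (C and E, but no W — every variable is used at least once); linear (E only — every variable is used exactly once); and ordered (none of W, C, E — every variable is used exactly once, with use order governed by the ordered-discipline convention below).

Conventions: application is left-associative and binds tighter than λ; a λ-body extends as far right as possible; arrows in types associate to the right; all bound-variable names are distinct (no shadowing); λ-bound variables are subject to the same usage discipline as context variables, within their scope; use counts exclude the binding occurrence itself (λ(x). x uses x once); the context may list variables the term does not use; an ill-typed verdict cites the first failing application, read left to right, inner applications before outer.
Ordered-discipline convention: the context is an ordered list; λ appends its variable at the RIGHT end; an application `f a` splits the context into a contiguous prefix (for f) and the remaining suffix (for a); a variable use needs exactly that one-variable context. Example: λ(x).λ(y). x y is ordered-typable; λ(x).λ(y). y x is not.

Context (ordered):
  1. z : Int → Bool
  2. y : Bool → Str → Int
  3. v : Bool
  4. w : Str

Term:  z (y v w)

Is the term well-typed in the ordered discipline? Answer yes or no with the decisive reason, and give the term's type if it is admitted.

yes — single-use (z, y, v, w), ordered derivation ok; term : Bool
counts: z=1; y=1; v=1; w=1
order of uses: z, y, v, w
typing: the term checks, with type Bool
across the five disciplines: ordered ✓; linear ✓; affine ✓; relevant ✓; unrestricted ✓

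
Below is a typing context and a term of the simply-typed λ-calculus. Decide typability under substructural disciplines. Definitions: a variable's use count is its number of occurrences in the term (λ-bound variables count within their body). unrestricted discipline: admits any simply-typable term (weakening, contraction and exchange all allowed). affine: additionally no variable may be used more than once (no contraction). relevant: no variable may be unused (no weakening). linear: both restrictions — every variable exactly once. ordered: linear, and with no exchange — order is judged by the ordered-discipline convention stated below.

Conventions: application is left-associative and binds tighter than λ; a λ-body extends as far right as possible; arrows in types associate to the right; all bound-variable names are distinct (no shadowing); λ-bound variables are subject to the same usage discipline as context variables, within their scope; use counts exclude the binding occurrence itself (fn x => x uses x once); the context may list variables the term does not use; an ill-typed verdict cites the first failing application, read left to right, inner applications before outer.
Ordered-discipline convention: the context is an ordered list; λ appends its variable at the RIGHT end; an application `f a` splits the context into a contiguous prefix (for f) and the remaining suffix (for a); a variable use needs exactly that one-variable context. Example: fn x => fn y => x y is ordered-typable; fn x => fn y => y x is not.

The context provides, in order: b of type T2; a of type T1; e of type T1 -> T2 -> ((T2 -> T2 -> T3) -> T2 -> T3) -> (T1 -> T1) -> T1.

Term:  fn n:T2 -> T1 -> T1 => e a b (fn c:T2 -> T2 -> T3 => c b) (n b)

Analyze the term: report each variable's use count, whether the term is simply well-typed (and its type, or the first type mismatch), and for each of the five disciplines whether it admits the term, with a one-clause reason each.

counts: b: 3×; a: 1×; e: 1×; n (λ-bound): 1×; c (λ-bound): 1×
use order (left to right): e, a, b, c, b, n, b
typing: the term checks, with type (T2 -> T1 -> T1) -> T1
ordered: ✗, uses contraction: b ×3
linear: ✗, uses contraction: b ×3
affine: ✗, uses contraction: b ×3
relevant: ✓, every one of b, a, e, n, c appears
unrestricted: ✓, well-typed at (T2 -> T1 -> T1) -> T1; no restrictions here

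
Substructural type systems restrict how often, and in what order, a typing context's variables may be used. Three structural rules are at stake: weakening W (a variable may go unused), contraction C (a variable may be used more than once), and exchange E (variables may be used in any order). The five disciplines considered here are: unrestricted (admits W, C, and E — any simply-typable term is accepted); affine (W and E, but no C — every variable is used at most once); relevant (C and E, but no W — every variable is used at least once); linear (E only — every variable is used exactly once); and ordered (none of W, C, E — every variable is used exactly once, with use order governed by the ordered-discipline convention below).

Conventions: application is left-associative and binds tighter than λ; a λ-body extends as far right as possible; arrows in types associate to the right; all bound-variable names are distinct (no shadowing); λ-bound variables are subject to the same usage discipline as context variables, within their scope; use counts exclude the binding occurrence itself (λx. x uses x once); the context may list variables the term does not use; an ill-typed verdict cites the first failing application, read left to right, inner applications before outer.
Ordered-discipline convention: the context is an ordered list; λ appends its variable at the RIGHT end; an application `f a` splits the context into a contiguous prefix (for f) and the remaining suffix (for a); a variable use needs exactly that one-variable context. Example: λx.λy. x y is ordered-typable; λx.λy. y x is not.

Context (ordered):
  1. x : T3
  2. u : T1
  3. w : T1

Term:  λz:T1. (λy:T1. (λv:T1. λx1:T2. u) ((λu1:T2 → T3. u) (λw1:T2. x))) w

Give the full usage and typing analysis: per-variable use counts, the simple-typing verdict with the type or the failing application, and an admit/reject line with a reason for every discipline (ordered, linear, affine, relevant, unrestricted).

counts: x: 1; u: 2; w: 1; z (λ-bound): 0; y (λ-bound): 0; v (λ-bound): 0; x1 (λ-bound): 0; u1 (λ-bound): 0; w1 (λ-bound): 0
order of uses: u, u, x, w
typing: well-typed — term : T1 → T2 → T1
ordered ✗ (u ×2 used more than once (contraction); needs weakening: z, y, v, x1, u1, w1 unused)
linear ✗ (u ×2 used more than once (contraction); needs weakening: z, y, v, x1, u1, w1 unused)
affine ✗ (u ×2 used more than once (contraction))
relevant ✗ (needs weakening: z, y, v, x1, u1, w1 unused)
unrestricted ✓ (simply typable at T1 → T2 → T1; W, C, E all held)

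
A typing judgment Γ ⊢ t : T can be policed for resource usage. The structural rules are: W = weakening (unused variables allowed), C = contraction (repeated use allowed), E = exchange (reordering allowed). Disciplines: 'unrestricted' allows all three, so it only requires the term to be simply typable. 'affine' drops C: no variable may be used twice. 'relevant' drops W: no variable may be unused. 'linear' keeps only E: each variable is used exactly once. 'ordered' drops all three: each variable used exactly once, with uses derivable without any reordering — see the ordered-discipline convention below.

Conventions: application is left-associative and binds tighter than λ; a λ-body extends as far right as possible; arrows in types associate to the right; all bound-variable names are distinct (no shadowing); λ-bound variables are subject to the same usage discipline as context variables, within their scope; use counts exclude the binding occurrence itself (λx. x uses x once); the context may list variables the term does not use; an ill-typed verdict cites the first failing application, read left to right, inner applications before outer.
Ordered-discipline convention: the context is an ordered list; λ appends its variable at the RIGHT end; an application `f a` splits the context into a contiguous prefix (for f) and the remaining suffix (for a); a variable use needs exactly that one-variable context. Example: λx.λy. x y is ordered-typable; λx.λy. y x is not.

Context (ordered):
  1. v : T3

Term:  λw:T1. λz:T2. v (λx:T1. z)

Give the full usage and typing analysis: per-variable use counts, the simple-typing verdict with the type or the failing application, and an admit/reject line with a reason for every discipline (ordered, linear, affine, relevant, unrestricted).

use counts: v: 1×, w (λ-bound): 0×, z (λ-bound): 1×, x (λ-bound): 0×
uses in reading order: v, z
typing: ill-typed: non-arrow in function slot: T3
ordered ✗ (a type mismatch blocks all five)
linear ✗ (the type mismatch rejects it)
affine ✗ (not simply typable)
relevant ✗ (fails simple typing)
unrestricted ✗ (a type mismatch blocks all five)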